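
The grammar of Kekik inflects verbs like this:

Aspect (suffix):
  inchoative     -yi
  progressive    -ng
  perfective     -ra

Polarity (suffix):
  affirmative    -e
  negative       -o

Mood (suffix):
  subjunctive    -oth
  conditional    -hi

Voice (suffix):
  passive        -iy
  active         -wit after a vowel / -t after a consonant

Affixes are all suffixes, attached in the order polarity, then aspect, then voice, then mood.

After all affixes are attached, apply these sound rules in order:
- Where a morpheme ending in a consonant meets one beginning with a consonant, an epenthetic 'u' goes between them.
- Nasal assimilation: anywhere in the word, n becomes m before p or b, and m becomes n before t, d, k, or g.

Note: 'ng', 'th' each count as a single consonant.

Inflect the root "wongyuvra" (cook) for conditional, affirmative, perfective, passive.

Attach polarity affirmative -e → wongyuvrae.
Attach aspect perfective -ra → wongyuvraera.
Attach voice passive -iy → wongyuvraeraiy.
Attach mood conditional -hi → wongyuvraeraiyhi.
Apply epenthesis: wongyuvraeraiyhi → wongyuvraeraiyuhi.
Nasal assimilation: no change.

wongyuvraeraiyuhi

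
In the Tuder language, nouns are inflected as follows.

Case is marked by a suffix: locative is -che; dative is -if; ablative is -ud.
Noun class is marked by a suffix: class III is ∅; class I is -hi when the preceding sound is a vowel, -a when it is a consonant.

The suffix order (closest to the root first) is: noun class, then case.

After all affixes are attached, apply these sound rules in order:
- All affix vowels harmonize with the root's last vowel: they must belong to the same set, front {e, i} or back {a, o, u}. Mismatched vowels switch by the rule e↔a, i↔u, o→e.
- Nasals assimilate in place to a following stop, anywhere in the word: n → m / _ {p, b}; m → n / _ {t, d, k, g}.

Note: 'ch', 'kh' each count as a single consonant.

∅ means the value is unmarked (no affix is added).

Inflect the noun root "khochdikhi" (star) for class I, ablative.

Attach noun class class I -hi (after vowel 'i') → khochdikhihi.
Attach case ablative -ud → khochdikhihiud.
Apply vowel harmony: khochdikhihiud → khochdikhihiid.
Nasal assimilation: no change.

khochdikhihiid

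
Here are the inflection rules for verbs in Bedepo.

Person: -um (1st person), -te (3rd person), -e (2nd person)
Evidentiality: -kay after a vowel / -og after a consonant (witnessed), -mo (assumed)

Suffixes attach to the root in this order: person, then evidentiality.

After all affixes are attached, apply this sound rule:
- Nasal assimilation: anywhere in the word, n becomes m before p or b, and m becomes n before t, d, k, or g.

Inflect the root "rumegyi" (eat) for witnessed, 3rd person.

Attach person 3rd person -te → rumegyite.
Attach evidentiality witnessed -kay (after vowel 'e') → rumegyitekay.
Nasal assimilation: no change.

rumegyitekay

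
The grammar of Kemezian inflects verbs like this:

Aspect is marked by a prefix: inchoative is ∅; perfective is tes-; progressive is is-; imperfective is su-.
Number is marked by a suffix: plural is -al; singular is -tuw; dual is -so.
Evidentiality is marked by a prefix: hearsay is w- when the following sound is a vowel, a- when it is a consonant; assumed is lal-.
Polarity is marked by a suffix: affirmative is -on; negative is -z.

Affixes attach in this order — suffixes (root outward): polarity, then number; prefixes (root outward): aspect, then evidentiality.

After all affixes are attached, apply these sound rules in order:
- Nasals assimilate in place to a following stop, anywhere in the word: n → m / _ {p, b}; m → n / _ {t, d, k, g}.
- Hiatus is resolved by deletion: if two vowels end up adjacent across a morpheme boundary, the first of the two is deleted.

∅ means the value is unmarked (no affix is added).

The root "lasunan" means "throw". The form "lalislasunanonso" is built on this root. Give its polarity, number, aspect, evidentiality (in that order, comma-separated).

Segment: lal-is-lasunan-on-so.
polarity: -on → affirmative.
number: -so → dual.
aspect: is- → progressive.
evidentiality: lal- → assumed.

affirmative, dual, progressive, assumed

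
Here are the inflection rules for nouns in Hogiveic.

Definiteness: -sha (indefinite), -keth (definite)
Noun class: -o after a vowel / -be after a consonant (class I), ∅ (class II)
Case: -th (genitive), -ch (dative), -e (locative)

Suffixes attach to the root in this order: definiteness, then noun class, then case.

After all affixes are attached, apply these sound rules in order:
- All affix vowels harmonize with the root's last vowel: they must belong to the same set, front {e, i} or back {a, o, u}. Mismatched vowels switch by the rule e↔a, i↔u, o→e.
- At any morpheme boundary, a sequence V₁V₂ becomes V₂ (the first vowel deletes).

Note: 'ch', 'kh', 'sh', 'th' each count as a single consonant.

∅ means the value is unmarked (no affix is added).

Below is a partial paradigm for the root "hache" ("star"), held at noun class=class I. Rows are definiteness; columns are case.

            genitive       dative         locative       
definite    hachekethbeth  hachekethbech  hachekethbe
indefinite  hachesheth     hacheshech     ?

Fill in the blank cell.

Attach definiteness indefinite -sha → hachesha.
Attach noun class class I -o (after vowel 'a') → hacheshao.
Attach case locative -e → hacheshaoe.
Apply vowel harmony: hacheshaoe → hachesheee.
Apply vowel deletion: hachesheee → hacheshe.

hacheshe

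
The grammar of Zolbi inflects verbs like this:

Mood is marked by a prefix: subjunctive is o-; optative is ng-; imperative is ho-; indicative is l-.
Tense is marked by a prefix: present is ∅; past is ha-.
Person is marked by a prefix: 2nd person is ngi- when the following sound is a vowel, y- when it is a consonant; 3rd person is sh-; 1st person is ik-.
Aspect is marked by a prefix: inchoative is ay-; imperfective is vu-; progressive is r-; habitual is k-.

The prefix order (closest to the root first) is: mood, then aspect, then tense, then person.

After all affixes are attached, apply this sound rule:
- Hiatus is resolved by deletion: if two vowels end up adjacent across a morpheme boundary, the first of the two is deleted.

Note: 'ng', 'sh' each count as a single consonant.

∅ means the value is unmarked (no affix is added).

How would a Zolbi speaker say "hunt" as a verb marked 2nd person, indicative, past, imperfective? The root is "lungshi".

Attach mood indicative l- → llungshi.
Attach aspect imperfective vu- → vullungshi.
Attach tense past ha- → havullungshi.
Attach person 2nd person y- (before consonant 'h') → yhavullungshi.
Vowel deletion: no change.

yhavullungshi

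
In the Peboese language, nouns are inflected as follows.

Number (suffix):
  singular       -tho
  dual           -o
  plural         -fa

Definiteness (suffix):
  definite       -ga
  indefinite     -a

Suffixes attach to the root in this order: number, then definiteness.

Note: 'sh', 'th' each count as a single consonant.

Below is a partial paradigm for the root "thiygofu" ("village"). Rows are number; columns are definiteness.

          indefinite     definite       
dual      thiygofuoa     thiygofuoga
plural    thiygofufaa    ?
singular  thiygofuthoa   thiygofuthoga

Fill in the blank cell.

thiygofufaga

Attach number plural -fa → thiygofufa.
Attach definiteness definite -ga → thiygofufaga.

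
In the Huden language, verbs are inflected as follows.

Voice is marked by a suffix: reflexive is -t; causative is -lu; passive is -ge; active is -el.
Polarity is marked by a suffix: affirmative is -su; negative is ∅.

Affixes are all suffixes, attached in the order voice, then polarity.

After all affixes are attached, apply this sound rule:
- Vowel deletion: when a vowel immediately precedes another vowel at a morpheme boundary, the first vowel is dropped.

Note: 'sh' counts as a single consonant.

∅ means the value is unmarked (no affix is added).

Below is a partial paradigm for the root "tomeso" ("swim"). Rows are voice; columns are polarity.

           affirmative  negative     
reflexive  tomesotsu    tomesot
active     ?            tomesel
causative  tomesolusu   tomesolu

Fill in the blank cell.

Attach voice active -el → tomesoel.
Attach polarity affirmative -su → tomesoelsu.
Apply vowel deletion: tomesoelsu → tomeselsu.

tomeselsu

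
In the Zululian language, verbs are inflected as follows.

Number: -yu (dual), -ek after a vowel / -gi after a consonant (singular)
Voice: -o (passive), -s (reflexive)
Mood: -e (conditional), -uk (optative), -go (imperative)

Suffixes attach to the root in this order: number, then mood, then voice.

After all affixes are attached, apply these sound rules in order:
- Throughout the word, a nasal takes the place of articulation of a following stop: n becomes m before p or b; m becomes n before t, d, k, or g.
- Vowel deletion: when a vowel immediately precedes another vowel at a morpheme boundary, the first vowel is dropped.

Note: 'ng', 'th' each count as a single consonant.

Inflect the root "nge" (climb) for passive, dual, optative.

ngeyuko

Attach number dual -yu → ngeyu.
Attach mood optative -uk → ngeyuuk.
Attach voice passive -o → ngeyuuko.
Nasal assimilation: no change.
Apply vowel deletion: ngeyuuko → ngeyuko.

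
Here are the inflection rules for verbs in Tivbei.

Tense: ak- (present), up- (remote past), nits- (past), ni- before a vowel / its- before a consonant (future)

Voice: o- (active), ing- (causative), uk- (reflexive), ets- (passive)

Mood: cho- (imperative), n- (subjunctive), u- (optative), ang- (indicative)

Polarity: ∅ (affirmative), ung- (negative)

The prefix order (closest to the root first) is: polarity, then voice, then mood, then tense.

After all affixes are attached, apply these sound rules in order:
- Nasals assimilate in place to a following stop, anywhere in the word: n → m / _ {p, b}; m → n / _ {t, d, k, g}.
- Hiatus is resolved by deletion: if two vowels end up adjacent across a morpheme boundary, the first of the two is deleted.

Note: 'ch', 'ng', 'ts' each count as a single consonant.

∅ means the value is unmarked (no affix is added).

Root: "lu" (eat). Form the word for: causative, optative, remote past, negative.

upingunglu

Attach polarity negative ung- → unglu.
Attach voice causative ing- → ingunglu.
Attach mood optative u- → uingunglu.
Attach tense remote past up- → upuingunglu.
Nasal assimilation: no change.
Apply vowel deletion: upuingunglu → upingunglu.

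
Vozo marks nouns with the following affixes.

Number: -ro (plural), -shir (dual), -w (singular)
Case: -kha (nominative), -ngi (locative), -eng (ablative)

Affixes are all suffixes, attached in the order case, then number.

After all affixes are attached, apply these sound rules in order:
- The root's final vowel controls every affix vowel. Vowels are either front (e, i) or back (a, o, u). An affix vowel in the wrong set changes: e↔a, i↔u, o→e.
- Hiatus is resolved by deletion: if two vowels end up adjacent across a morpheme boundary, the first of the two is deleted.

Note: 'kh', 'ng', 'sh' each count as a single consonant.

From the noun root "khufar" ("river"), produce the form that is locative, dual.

Attach case locative -ngi → khufarngi.
Attach number dual -shir → khufarngishir.
Apply vowel harmony: khufarngishir → khufarngushur.
Vowel deletion: no change.

khufarngushur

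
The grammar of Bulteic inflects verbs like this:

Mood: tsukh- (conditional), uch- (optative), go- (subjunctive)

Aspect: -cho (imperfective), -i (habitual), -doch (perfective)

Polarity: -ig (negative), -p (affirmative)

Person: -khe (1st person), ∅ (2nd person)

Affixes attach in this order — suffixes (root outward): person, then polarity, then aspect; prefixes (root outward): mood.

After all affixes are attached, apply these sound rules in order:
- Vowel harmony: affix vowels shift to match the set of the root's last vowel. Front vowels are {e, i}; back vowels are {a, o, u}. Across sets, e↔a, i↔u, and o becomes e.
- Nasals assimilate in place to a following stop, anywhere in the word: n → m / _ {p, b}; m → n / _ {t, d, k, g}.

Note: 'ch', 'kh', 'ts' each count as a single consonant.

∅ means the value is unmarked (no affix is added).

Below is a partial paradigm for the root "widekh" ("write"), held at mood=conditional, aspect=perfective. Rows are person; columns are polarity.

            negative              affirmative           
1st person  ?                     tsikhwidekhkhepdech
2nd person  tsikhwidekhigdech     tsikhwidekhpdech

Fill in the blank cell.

Attach mood conditional tsukh- → tsukhwidekh.
Attach person 1st person -khe → tsukhwidekhkhe.
Attach polarity negative -ig → tsukhwidekhkheig.
Attach aspect perfective -doch → tsukhwidekhkheigdoch.
Apply vowel harmony: tsukhwidekhkheigdoch → tsikhwidekhkheigdech.
Nasal assimilation: no change.

tsikhwidekhkheigdech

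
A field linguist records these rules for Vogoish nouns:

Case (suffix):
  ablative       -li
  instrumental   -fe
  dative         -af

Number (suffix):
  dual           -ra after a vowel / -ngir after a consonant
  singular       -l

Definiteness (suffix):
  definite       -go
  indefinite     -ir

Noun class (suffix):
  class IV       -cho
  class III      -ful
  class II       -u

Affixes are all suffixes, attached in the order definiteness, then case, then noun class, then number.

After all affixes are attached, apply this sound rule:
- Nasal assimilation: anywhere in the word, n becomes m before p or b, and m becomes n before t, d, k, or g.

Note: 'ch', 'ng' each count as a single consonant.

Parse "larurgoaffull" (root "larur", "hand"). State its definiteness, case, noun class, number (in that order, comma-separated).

definite, dative, class III, singular

Segment: larur-go-af-ful-l.
definiteness: -go → definite.
case: -af → dative.
noun class: -ful → class III.
number: -l → singular.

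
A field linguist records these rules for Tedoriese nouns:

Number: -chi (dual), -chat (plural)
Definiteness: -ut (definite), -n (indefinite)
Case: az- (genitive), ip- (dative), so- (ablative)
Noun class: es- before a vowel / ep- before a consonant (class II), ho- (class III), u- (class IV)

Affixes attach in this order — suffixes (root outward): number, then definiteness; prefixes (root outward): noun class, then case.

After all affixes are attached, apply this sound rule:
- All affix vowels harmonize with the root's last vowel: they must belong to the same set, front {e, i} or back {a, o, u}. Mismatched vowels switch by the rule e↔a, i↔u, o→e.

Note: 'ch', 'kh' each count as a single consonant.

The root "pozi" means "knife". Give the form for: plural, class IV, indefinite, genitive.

ezipozichetn

Attach noun class class IV u- → upozi.
Attach number plural -chat → upozichat.
Attach case genitive az- → azupozichat.
Attach definiteness indefinite -n → azupozichatn.
Apply vowel harmony: azupozichatn → ezipozichetn.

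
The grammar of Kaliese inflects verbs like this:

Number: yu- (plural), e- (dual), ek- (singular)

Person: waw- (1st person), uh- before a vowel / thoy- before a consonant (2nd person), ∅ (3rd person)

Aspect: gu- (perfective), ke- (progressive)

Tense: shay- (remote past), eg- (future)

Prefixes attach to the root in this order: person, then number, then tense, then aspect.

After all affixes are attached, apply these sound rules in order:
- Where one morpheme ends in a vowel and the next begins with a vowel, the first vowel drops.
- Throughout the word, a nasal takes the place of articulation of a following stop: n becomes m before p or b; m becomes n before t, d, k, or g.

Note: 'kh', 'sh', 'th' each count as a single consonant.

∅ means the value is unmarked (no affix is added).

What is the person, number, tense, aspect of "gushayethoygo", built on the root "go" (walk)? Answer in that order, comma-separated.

Segment: gu-shay-e-thoy-go.
person: uh/thoy- → 2nd person.
number: e- → dual.
tense: shay- → remote past.
aspect: gu- → perfective.

2nd person, dual, remote past, perfective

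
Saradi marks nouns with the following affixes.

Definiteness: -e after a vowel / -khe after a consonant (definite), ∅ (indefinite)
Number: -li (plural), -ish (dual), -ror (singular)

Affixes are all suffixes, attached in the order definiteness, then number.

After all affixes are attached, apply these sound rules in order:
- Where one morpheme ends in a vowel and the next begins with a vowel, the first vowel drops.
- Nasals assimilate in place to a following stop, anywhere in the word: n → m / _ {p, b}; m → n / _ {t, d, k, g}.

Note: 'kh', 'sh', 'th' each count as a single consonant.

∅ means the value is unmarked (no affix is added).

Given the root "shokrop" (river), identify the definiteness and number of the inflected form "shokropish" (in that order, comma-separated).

indefinite, dual

Segment: shokrop-ish.
definiteness: ∅ → indefinite.
number: -ish → dual.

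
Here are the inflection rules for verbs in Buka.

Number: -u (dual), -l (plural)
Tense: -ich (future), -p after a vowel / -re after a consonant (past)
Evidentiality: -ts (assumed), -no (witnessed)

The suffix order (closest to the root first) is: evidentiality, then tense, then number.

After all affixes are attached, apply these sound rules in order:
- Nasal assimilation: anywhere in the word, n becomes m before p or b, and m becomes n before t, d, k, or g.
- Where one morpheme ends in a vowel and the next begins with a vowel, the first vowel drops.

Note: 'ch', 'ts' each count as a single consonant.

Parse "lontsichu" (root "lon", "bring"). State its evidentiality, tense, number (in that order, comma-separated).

assumed, future, dual

Segment: lon-ts-ich-u.
evidentiality: -ts → assumed.
tense: -ich → future.
number: -u → dual.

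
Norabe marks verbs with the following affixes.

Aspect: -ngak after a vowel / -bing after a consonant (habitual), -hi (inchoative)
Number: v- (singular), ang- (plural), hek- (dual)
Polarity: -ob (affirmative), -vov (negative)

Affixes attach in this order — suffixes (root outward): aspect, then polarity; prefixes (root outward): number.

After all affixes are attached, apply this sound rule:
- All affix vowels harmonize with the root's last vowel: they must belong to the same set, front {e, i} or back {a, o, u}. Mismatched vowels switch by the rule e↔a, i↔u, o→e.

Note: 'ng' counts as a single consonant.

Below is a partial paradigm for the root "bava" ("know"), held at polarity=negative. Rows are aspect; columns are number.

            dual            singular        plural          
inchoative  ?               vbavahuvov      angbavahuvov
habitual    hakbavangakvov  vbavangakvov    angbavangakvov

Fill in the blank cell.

Attach aspect inchoative -hi → bavahi.
Attach number dual hek- → hekbavahi.
Attach polarity negative -vov → hekbavahivov.
Apply vowel harmony: hekbavahivov → hakbavahuvov.

hakbavahuvov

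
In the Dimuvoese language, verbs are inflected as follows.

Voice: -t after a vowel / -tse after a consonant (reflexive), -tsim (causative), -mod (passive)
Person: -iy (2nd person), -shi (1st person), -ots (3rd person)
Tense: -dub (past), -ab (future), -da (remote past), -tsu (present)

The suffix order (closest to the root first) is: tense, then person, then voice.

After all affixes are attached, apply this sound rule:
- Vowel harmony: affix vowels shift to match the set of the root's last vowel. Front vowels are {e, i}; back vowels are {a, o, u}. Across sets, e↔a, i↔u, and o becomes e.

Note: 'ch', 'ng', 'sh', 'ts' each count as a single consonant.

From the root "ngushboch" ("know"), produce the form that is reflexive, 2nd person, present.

ngushbochtsuuytsa

Attach tense present -tsu → ngushbochtsu.
Attach person 2nd person -iy → ngushbochtsuiy.
Attach voice reflexive -tse (after consonant 'y') → ngushbochtsuiytse.
Apply vowel harmony: ngushbochtsuiytse → ngushbochtsuuytsa.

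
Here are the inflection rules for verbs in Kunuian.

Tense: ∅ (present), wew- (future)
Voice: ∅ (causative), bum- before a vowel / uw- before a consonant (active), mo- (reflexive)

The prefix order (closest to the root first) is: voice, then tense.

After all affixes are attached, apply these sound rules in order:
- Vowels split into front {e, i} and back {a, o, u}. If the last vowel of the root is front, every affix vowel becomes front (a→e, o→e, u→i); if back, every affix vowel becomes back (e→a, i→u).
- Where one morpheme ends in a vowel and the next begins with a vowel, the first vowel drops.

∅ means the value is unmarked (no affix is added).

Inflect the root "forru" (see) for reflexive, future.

Attach voice reflexive mo- → moforru.
Attach tense future wew- → wewmoforru.
Apply vowel harmony: wewmoforru → wawmoforru.
Vowel deletion: no change.

wawmoforru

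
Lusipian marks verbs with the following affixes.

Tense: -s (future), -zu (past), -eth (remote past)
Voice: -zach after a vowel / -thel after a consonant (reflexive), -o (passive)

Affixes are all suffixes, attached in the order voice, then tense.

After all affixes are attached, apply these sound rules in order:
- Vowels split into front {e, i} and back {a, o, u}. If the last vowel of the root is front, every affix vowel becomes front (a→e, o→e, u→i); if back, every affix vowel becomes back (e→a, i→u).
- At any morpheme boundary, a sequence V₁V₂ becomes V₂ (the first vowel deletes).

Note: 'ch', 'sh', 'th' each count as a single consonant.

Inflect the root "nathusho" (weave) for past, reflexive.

nathushozachzu

Attach voice reflexive -zach (after vowel 'o') → nathushozach.
Attach tense past -zu → nathushozachzu.
Vowel harmony: no change.
Vowel deletion: no change.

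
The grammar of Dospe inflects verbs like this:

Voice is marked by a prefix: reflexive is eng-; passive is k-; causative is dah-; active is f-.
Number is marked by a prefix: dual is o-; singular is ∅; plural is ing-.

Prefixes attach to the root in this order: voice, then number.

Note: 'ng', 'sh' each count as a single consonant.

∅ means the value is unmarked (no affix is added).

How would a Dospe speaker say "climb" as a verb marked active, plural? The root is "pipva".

Attach voice active f- → fpipva.
Attach number plural ing- → ingfpipva.

ingfpipva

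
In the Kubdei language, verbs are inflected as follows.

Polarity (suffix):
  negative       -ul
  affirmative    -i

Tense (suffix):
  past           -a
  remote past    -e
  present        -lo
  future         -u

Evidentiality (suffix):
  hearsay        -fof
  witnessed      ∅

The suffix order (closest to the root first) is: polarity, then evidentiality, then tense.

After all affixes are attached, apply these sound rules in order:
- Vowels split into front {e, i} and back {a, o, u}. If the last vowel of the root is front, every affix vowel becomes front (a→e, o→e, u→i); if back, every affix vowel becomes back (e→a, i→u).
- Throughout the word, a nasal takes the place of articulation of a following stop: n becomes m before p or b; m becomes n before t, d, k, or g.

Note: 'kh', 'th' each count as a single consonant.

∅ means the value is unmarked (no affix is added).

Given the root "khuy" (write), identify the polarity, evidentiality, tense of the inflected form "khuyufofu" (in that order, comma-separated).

affirmative, hearsay, future

Segment: khuy-i-fof-u.
polarity: -i → affirmative.
evidentiality: -fof → hearsay.
tense: -u → future.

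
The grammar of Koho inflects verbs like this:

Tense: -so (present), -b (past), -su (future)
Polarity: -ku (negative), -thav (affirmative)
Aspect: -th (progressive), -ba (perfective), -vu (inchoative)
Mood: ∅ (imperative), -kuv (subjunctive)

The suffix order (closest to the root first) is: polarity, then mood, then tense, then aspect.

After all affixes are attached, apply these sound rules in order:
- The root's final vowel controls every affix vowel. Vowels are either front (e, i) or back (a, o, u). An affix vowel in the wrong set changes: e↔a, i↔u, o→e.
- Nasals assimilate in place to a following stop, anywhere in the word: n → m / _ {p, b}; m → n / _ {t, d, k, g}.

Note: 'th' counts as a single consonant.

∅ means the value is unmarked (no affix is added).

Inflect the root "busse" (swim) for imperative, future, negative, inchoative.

Attach polarity negative -ku → busseku.
mood = imperative: zero marking, form stays busseku.
Attach tense future -su → bussekusu.
Attach aspect inchoative -vu → bussekusuvu.
Apply vowel harmony: bussekusuvu → bussekisivi.
Nasal assimilation: no change.

bussekisivi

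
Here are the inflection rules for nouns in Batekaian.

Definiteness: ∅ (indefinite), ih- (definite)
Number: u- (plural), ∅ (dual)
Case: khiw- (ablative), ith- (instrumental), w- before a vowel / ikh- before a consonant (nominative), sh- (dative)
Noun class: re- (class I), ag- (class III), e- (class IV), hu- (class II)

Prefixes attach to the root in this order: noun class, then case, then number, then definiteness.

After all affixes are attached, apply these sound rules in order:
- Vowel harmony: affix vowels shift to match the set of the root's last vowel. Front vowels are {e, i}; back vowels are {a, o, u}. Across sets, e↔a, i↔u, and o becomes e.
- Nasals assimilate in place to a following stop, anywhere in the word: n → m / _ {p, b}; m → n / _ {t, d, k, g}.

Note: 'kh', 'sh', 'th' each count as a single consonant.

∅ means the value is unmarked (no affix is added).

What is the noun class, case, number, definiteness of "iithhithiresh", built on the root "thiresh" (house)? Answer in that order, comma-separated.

Segment: u-ith-hu-thiresh.
noun class: hu- → class II.
case: ith- → instrumental.
number: u- → plural.
definiteness: ∅ → indefinite.

class II, instrumental, plural, indefinite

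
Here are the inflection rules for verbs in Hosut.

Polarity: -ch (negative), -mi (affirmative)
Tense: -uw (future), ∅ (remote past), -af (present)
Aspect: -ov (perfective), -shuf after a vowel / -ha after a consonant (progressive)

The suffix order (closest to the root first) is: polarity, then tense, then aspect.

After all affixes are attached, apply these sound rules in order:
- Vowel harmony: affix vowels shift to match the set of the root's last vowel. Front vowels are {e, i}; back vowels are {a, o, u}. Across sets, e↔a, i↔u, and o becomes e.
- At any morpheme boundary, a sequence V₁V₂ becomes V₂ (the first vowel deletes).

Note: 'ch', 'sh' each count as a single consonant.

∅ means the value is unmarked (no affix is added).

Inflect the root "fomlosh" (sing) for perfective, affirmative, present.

Attach polarity affirmative -mi → fomloshmi.
Attach tense present -af → fomloshmiaf.
Attach aspect perfective -ov → fomloshmiafov.
Apply vowel harmony: fomloshmiafov → fomloshmuafov.
Apply vowel deletion: fomloshmuafov → fomloshmafov.

fomloshmafov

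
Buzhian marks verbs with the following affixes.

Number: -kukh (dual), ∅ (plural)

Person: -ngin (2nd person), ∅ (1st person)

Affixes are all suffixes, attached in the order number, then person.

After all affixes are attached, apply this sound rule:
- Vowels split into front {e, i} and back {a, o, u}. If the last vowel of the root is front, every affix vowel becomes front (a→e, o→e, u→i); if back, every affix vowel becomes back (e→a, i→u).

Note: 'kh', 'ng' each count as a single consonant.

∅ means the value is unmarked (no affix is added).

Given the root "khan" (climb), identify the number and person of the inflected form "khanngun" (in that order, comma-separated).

Segment: khan-ngin.
number: ∅ → plural.
person: -ngin → 2nd person.

plural, 2nd person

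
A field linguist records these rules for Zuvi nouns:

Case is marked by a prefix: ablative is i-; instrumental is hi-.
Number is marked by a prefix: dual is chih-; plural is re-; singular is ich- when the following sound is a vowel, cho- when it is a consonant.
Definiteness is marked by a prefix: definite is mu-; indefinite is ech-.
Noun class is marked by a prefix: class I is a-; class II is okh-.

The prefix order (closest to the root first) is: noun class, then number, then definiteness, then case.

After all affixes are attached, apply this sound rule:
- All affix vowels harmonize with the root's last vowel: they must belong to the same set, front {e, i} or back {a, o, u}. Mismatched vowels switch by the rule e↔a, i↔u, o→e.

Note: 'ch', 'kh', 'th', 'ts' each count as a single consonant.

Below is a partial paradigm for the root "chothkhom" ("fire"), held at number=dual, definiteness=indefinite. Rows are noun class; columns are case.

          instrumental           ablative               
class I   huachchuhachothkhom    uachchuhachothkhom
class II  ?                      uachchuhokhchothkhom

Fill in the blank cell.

huachchuhokhchothkhom

Attach noun class class II okh- → okhchothkhom.
Attach number dual chih- → chihokhchothkhom.
Attach definiteness indefinite ech- → echchihokhchothkhom.
Attach case instrumental hi- → hiechchihokhchothkhom.
Apply vowel harmony: hiechchihokhchothkhom → huachchuhokhchothkhom.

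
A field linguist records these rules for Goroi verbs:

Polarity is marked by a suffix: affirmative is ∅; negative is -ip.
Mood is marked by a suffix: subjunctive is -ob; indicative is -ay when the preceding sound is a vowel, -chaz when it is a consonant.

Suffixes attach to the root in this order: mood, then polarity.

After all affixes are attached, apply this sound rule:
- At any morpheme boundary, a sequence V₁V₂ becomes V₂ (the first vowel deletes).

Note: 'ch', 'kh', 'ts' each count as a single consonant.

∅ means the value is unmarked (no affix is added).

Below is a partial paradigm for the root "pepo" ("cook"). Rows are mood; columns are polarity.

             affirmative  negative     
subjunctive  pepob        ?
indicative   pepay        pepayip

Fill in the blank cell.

Attach mood subjunctive -ob → pepoob.
Attach polarity negative -ip → pepoobip.
Apply vowel deletion: pepoobip → pepobip.

pepobip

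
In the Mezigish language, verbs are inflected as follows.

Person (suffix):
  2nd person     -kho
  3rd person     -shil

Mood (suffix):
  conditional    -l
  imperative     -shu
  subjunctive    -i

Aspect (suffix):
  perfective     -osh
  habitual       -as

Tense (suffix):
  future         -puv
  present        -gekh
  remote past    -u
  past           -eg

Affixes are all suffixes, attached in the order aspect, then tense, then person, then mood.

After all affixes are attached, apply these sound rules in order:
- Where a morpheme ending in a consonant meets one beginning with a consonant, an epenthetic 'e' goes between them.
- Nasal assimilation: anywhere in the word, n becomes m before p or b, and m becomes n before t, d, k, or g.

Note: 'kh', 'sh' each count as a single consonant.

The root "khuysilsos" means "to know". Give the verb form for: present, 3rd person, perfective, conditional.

khuysilsososhegekheshilel

Attach aspect perfective -osh → khuysilsososh.
Attach tense present -gekh → khuysilsososhgekh.
Attach person 3rd person -shil → khuysilsososhgekhshil.
Attach mood conditional -l → khuysilsososhgekhshill.
Apply epenthesis: khuysilsososhgekhshill → khuysilsososhegekheshilel.
Nasal assimilation: no change.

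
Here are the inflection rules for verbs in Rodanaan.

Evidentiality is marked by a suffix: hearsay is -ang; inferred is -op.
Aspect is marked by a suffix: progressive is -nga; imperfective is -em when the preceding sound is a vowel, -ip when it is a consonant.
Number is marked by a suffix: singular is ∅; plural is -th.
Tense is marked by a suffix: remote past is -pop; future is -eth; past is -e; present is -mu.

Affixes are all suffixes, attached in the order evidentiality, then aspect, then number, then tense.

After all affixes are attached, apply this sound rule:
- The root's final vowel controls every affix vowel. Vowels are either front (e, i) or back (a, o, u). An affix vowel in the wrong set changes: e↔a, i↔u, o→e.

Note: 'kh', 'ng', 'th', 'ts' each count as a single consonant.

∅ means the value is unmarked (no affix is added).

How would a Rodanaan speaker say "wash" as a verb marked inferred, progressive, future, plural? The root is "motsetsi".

motsetsiepngetheth

Attach evidentiality inferred -op → motsetsiop.
Attach aspect progressive -nga → motsetsiopnga.
Attach number plural -th → motsetsiopngath.
Attach tense future -eth → motsetsiopngatheth.
Apply vowel harmony: motsetsiopngatheth → motsetsiepngetheth.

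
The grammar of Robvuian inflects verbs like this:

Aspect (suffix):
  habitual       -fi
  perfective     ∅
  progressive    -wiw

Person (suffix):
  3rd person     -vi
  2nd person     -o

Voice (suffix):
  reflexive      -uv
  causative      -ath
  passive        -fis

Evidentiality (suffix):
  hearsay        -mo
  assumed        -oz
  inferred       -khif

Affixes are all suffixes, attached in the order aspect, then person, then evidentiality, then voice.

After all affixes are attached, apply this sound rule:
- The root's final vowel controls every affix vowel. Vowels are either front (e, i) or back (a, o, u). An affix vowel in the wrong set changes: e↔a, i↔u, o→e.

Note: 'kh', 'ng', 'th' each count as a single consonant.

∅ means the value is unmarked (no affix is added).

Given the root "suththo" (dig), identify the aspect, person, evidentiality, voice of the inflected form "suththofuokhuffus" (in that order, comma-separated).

habitual, 2nd person, inferred, passive

Segment: suththo-fi-o-khif-fis.
aspect: -fi → habitual.
person: -o → 2nd person.
evidentiality: -khif → inferred.
voice: -fis → passive.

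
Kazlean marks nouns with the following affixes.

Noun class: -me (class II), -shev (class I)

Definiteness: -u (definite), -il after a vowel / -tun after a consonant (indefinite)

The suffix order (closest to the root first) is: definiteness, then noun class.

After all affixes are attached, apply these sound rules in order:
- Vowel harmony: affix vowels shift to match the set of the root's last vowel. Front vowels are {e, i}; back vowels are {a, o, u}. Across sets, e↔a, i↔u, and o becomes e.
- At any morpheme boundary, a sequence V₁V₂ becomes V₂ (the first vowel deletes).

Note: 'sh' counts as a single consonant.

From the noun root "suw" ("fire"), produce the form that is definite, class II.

suwuma

Attach definiteness definite -u → suwu.
Attach noun class class II -me → suwume.
Apply vowel harmony: suwume → suwuma.
Vowel deletion: no change.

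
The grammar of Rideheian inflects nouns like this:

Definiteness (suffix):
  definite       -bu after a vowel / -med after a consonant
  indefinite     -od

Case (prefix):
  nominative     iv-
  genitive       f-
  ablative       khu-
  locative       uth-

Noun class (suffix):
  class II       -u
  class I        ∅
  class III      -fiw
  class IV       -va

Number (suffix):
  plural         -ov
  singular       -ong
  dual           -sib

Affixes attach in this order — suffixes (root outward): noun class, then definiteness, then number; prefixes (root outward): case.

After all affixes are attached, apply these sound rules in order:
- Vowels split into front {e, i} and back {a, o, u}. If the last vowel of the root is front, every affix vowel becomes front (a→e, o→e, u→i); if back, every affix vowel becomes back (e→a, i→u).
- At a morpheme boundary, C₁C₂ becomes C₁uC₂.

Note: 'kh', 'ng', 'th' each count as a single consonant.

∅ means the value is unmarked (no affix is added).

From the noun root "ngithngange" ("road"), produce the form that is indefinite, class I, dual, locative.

noun class = class I: zero marking, form stays ngithngange.
Attach definiteness indefinite -od → ngithngangeod.
Attach number dual -sib → ngithngangeodsib.
Attach case locative uth- → uthngithngangeodsib.
Apply vowel harmony: uthngithngangeodsib → ithngithngangeedsib.
Apply epenthesis: ithngithngangeedsib → ithungithngangeedusib.

ithungithngangeedusib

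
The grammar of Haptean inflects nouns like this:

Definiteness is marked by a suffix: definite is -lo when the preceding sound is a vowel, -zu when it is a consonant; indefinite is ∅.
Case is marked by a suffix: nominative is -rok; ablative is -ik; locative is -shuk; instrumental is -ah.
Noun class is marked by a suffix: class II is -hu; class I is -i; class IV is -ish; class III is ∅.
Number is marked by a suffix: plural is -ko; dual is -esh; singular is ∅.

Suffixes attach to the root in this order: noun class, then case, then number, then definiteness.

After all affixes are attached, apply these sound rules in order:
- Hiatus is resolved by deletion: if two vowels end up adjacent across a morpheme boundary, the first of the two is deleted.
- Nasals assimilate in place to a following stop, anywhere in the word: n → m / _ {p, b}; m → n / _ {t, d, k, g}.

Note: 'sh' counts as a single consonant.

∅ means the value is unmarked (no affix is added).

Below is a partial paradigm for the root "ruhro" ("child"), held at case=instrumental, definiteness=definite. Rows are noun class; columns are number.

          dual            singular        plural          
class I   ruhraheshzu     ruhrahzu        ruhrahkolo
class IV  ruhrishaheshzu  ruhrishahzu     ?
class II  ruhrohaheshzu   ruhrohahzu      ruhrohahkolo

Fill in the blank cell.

Attach noun class class IV -ish → ruhroish.
Attach case instrumental -ah → ruhroishah.
Attach number plural -ko → ruhroishahko.
Attach definiteness definite -lo (after vowel 'o') → ruhroishahkolo.
Apply vowel deletion: ruhroishahkolo → ruhrishahkolo.
Nasal assimilation: no change.

ruhrishahkolo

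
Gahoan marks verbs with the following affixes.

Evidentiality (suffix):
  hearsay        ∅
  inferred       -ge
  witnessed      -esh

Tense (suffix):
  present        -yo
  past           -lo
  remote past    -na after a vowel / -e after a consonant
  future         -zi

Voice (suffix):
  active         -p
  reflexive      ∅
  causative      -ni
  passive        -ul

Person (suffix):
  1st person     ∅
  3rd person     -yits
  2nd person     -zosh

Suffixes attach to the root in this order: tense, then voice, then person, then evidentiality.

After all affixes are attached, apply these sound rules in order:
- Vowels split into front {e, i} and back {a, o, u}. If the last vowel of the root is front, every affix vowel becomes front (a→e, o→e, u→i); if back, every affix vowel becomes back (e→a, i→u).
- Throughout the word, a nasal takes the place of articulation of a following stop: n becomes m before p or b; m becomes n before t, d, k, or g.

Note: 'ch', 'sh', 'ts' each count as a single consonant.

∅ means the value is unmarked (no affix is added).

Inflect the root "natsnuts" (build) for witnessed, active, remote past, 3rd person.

Attach tense remote past -e (after consonant 'ts') → natsnutse.
Attach voice active -p → natsnutsep.
Attach person 3rd person -yits → natsnutsepyits.
Attach evidentiality witnessed -esh → natsnutsepyitsesh.
Apply vowel harmony: natsnutsepyitsesh → natsnutsapyutsash.
Nasal assimilation: no change.

natsnutsapyutsash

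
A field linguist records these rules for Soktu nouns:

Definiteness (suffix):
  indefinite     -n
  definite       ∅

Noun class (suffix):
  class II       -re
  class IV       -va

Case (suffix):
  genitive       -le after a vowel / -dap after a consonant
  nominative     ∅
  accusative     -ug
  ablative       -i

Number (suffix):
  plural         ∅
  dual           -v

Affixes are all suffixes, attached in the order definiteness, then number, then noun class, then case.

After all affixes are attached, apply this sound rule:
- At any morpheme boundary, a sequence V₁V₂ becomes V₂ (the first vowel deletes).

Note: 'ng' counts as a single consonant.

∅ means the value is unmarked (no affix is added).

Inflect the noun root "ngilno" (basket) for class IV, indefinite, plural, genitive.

ngilnonvale

Attach definiteness indefinite -n → ngilnon.
number = plural: zero marking, form stays ngilnon.
Attach noun class class IV -va → ngilnonva.
Attach case genitive -le (after vowel 'a') → ngilnonvale.
Vowel deletion: no change.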